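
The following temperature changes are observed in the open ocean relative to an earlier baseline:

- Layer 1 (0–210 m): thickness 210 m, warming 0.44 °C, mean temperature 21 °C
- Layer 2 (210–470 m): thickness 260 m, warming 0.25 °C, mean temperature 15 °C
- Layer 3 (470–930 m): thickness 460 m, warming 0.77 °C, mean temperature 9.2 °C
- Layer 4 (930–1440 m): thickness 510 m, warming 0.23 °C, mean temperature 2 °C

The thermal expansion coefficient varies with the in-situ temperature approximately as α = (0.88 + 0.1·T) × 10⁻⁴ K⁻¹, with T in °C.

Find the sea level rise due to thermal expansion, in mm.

Layer 1: α = (0.88 + 0.1×21)×10⁻⁴ = 2.98×10⁻⁴ K⁻¹
Layer 2: α = (0.88 + 0.1×15)×10⁻⁴ = 2.38×10⁻⁴ K⁻¹
Layer 3: α = (0.88 + 0.1×9.2)×10⁻⁴ = 1.8×10⁻⁴ K⁻¹
Layer 4: α = (0.88 + 0.1×2)×10⁻⁴ = 1.08×10⁻⁴ K⁻¹
0.44 × 2.98×10⁻⁴ × 210 = 0.0275352 m
0.25 × 2.38×10⁻⁴ × 260 = 0.01547 m
Layer 3: 0.77 × 1.8×10⁻⁴ × 460 = 0.063756 m
930–1440 m: 1.08×10⁻⁴ × 0.23 × 510 = 0.0126684 m
Δh = 0.0275352 + 0.01547 + 0.063756 + 0.0126684 = 0.1194296 m ≈ 119 mm

119 mm of thermosteric rise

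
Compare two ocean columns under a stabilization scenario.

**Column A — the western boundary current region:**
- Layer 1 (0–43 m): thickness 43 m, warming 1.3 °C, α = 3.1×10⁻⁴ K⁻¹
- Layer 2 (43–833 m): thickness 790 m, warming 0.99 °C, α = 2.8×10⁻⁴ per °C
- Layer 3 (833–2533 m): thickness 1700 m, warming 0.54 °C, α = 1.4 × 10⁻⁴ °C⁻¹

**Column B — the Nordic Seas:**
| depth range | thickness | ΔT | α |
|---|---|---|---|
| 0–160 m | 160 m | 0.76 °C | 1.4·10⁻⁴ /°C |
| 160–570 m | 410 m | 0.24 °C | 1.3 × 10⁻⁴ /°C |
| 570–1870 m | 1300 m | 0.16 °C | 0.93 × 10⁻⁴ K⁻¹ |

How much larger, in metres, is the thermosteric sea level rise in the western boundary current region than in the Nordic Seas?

A 0–43 m: 43 × 1.3 × 3.1×10⁻⁴ = 0.017329 m
A Layer 2: 790 × 0.99 × 2.8×10⁻⁴ = 0.218988 m
A 833–2533 m: 0.54 × 1.4×10⁻⁴ × 1700 = 0.12852 m
A total: 0.364837 m
B 160 × 1.4×10⁻⁴ × 0.76 = 0.017024 m
B 0.24 × 1.3×10⁻⁴ × 410 = 0.012792 m
B 570–1870 m: 0.16 × 1300 × 0.93×10⁻⁴ = 0.019344 m
B total: 0.04916 m
Difference: 0.364837 − 0.04916 = 0.315677 m

Δh_A − Δh_B ≈ 0.32 m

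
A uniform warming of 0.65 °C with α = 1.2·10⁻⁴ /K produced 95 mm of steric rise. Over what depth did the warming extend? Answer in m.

H = Δh/(αΔT) = 0.095 / (1.2×10⁻⁴ × 0.65) ≈ 1218 m

H ≈ 1220 m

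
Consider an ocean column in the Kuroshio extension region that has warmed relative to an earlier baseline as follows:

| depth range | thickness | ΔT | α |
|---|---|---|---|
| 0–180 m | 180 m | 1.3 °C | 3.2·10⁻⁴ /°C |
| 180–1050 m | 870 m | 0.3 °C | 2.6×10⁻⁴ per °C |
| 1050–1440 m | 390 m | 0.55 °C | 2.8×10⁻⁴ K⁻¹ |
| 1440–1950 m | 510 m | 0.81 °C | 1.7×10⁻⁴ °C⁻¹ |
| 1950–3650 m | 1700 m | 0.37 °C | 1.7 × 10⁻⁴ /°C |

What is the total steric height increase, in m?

3.2×10⁻⁴ × 1.3 × 180 = 0.07488 m
Layer 2: 870 × 0.3 × 2.6×10⁻⁴ = 0.06786 m
1050–1440 m: 0.55 × 390 × 2.8×10⁻⁴ = 0.06006 m
0.81 × 1.7×10⁻⁴ × 510 = 0.070227 m
1950–3650 m: 1700 × 1.7×10⁻⁴ × 0.37 = 0.10693 m
Δh = 0.07488 + 0.06786 + 0.06006 + 0.070227 + 0.10693 = 0.379957 m

about 0.380 m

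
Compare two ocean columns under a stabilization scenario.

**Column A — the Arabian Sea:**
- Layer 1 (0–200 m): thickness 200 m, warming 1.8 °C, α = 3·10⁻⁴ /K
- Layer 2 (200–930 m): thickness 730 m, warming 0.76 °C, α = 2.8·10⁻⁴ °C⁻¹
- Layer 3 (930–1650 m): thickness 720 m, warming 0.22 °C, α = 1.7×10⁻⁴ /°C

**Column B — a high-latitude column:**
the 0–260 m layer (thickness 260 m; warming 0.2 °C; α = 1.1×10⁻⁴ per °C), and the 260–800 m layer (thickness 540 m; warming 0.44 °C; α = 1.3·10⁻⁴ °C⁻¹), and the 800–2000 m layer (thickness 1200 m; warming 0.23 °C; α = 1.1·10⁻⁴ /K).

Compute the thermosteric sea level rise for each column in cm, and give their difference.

A: 29 cm; B: 6.7 cm; difference 22 cm

A Layer 1: 3×10⁻⁴ × 200 × 1.8 = 0.10800 m
A Layer 2: 0.76 × 730 × 2.8×10⁻⁴ = 0.155344 m
A Layer 3: 720 × 1.7×10⁻⁴ × 0.22 = 0.026928 m
A total: 0.290272 m
B 1.1×10⁻⁴ × 0.2 × 260 = 0.00572 m
B 260–800 m: 1.3×10⁻⁴ × 0.44 × 540 = 0.030888 m
B Layer 3: 1200 × 0.23 × 1.1×10⁻⁴ = 0.03036 m
B total: 0.066968 m
Difference: 0.290272 − 0.066968 = 0.223304 m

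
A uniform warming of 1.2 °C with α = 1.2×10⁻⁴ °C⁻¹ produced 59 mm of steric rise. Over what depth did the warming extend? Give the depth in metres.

H ≈ 410 m

H = Δh/(αΔT) = 0.059 / (1.2×10⁻⁴ × 1.2) ≈ 409.7 m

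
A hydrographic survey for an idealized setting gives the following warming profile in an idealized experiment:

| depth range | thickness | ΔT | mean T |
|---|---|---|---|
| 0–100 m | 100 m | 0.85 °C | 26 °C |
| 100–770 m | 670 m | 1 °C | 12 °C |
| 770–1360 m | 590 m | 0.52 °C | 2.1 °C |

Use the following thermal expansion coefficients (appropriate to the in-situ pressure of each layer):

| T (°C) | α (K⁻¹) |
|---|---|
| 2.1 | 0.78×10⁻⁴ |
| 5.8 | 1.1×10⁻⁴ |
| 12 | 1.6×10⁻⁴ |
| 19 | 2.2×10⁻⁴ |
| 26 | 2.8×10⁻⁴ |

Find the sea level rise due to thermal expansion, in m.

Layer 1 at 26 °C → α = 2.8×10⁻⁴ K⁻¹
Layer 2 at 12 °C → α = 1.6×10⁻⁴ K⁻¹
Layer 3 at 2.1 °C → α = 0.78×10⁻⁴ K⁻¹
Layer 1: 100 × 0.85 × 2.8×10⁻⁴ = 0.02380 m
670 × 1 × 1.6×10⁻⁴ = 0.10720 m
Layer 3: 590 × 0.78×10⁻⁴ × 0.52 = 0.0239304 m
Δh = 0.02380 + 0.10720 + 0.0239304 = 0.1549304 m

Δh ≈ 0.15 m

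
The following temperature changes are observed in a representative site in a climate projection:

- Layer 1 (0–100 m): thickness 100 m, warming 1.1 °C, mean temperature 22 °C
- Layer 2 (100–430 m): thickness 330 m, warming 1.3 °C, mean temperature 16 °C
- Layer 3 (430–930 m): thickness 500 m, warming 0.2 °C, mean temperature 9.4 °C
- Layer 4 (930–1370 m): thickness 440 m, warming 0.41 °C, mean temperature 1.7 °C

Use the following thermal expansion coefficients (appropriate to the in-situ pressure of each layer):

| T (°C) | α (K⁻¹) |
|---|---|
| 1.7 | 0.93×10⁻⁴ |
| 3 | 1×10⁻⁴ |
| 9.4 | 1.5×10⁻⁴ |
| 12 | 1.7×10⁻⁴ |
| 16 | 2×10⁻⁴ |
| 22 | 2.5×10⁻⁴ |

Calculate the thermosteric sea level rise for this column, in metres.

0.15 m

Layer 1 at 22 °C → α = 2.5×10⁻⁴ K⁻¹
Layer 2 at 16 °C → α = 2×10⁻⁴ K⁻¹
Layer 3 at 9.4 °C → α = 1.5×10⁻⁴ K⁻¹
Layer 4 at 1.7 °C → α = 0.93×10⁻⁴ K⁻¹
Layer 1: 1.1 × 100 × 2.5×10⁻⁴ = 0.02750 m
100–430 m: 330 × 1.3 × 2×10⁻⁴ = 0.08580 m
430–930 m: 500 × 1.5×10⁻⁴ × 0.2 = 0.01500 m
930–1370 m: 0.41 × 440 × 0.93×10⁻⁴ = 0.0167772 m
Δh = 0.02750 + 0.08580 + 0.01500 + 0.0167772 = 0.1450772 m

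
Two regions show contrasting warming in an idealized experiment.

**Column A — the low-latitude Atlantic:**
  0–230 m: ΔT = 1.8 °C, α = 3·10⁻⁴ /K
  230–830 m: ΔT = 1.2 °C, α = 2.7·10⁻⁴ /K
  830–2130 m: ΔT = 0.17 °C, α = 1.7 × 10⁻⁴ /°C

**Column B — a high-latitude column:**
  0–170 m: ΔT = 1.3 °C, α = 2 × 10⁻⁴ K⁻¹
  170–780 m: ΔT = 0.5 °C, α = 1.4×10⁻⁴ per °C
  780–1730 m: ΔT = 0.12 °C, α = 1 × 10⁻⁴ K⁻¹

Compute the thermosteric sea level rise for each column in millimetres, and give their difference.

A: 360 mm; B: 98 mm; difference 260 mm

A Layer 1: 230 × 3×10⁻⁴ × 1.8 = 0.12420 m
A 600 × 2.7×10⁻⁴ × 1.2 = 0.19440 m
A 1300 × 0.17 × 1.7×10⁻⁴ = 0.03757 m
A total: 0.35617 m
B 170 × 2×10⁻⁴ × 1.3 = 0.04420 m
B 170–780 m: 0.5 × 1.4×10⁻⁴ × 610 = 0.04270 m
B Layer 3: 0.12 × 950 × 1×10⁻⁴ = 0.01140 m
B total: 0.09830 m
Difference: 0.35617 − 0.09830 = 0.25787 m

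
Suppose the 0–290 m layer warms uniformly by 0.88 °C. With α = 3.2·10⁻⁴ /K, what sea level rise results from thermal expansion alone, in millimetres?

Δh = αΔT·H = 3.2×10⁻⁴ × 0.88 × 290 = 0.081664 m

81.7 mm of thermosteric rise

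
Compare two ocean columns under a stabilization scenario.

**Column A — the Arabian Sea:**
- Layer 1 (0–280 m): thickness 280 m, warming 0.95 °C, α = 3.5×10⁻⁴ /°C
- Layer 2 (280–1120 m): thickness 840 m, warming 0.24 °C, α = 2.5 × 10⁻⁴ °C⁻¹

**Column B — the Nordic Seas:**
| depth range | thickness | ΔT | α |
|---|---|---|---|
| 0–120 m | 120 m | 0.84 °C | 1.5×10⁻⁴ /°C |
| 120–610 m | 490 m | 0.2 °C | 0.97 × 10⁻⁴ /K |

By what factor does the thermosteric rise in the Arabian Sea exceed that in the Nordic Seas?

a factor of 5.8

A 280 × 3.5×10⁻⁴ × 0.95 = 0.09310 m
A 2.5×10⁻⁴ × 0.24 × 840 = 0.05040 m
A total: 0.14350 m
B 120 × 0.84 × 1.5×10⁻⁴ = 0.01512 m
B Layer 2: 490 × 0.2 × 0.97×10⁻⁴ = 0.009506 m
B total: 0.024626 m
Ratio: 0.14350 / 0.024626 ≈ 5.827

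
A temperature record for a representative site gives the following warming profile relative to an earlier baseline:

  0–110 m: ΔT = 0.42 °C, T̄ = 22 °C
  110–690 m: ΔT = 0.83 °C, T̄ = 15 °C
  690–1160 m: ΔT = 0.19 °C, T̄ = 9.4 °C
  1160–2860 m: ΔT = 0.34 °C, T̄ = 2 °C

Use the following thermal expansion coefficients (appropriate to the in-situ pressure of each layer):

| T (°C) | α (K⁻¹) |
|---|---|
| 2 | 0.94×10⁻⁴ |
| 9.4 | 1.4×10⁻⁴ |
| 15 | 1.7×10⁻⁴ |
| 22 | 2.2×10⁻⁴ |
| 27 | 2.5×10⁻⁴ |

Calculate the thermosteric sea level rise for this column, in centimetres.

Layer 1 at 22 °C → α = 2.2×10⁻⁴ K⁻¹
Layer 2 at 15 °C → α = 1.7×10⁻⁴ K⁻¹
Layer 3 at 9.4 °C → α = 1.4×10⁻⁴ K⁻¹
Layer 4 at 2 °C → α = 0.94×10⁻⁴ K⁻¹
0–110 m: 2.2×10⁻⁴ × 0.42 × 110 = 0.010164 m
Layer 2: 580 × 1.7×10⁻⁴ × 0.83 = 0.081838 m
Layer 3: 1.4×10⁻⁴ × 470 × 0.19 = 0.012502 m
1700 × 0.34 × 0.94×10⁻⁴ = 0.054332 m
Δh = 0.010164 + 0.081838 + 0.012502 + 0.054332 = 0.158836 m

15.9 cm of thermosteric rise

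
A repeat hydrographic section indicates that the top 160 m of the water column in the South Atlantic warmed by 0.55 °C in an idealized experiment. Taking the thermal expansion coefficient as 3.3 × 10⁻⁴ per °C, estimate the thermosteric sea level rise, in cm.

Δh = αΔT·H = 3.3×10⁻⁴ × 0.55 × 160 = 0.02904 m

2.9 cm of thermosteric rise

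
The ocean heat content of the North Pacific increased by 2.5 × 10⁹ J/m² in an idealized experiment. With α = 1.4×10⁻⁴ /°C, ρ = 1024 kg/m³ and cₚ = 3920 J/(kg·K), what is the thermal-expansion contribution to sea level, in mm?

about 87.2 mm

Δh = αQ/(ρcₚ) = 1.4×10⁻⁴ × 2.5×10⁹ / (1024 × 3920) ≈ 0.087193 m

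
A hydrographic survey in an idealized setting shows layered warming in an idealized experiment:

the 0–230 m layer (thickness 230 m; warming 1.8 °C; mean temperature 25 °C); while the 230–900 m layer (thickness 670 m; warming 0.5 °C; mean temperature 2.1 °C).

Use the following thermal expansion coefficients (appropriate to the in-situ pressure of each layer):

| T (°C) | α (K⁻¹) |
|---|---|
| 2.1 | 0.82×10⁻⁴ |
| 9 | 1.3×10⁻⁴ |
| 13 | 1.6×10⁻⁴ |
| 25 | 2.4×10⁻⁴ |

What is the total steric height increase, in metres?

Δh ≈ 0.127 m

Layer 1 at 25 °C → α = 2.4×10⁻⁴ K⁻¹
Layer 2 at 2.1 °C → α = 0.82×10⁻⁴ K⁻¹
0–230 m: 1.8 × 230 × 2.4×10⁻⁴ = 0.09936 m
230–900 m: 0.82×10⁻⁴ × 670 × 0.5 = 0.02747 m
Δh = 0.09936 + 0.02747 = 0.12683 m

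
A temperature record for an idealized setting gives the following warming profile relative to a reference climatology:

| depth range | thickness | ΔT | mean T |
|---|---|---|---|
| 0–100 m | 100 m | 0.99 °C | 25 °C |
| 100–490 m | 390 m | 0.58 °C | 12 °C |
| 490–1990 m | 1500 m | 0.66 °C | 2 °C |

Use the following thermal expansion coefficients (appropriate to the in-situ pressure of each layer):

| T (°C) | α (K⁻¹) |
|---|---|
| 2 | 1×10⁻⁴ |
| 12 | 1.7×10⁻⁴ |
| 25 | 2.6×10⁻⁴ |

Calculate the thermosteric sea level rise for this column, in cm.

Layer 1 at 25 °C → α = 2.6×10⁻⁴ K⁻¹
Layer 2 at 12 °C → α = 1.7×10⁻⁴ K⁻¹
Layer 3 at 2 °C → α = 1×10⁻⁴ K⁻¹
0.99 × 2.6×10⁻⁴ × 100 = 0.02574 m
0.58 × 1.7×10⁻⁴ × 390 = 0.038454 m
Layer 3: 0.66 × 1×10⁻⁴ × 1500 = 0.09900 m
Δh = 0.02574 + 0.038454 + 0.09900 = 0.163194 m

16.3 cm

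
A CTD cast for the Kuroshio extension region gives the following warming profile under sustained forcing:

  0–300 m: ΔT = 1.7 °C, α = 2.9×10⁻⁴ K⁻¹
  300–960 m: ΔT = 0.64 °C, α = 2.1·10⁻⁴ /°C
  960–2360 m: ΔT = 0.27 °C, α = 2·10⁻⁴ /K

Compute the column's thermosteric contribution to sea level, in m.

0.31 m of thermosteric rise

2.9×10⁻⁴ × 300 × 1.7 = 0.14790 m
660 × 2.1×10⁻⁴ × 0.64 = 0.088704 m
1400 × 0.27 × 2×10⁻⁴ = 0.07560 m
Δh = 0.14790 + 0.088704 + 0.07560 = 0.312204 m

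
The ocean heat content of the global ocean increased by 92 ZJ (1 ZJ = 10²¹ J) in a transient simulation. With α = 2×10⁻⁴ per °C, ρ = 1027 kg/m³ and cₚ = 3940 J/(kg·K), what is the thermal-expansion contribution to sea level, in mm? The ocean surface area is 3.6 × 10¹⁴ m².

about 12.6 mm

Per unit area: Q = 92×10²¹ / (3.6×10¹⁴) ≈ 2.556×10⁸ J/m²
Δh = αQ/(ρcₚ) = 2×10⁻⁴ × 2.556×10⁸ / (1027 × 3940) ≈ 0.012634 m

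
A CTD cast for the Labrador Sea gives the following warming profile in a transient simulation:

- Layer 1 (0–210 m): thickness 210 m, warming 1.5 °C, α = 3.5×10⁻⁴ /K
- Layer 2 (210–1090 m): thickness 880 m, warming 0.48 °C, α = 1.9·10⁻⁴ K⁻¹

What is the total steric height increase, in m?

0–210 m: 1.5 × 210 × 3.5×10⁻⁴ = 0.11025 m
210–1090 m: 880 × 1.9×10⁻⁴ × 0.48 = 0.080256 m
Δh = 0.11025 + 0.080256 = 0.190506 m

0.191 m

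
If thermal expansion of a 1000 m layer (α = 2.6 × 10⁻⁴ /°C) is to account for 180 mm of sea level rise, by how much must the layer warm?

ΔT = Δh/(αH) = 0.18 / (2.6×10⁻⁴ × 1000) ≈ 0.6923 K

ΔT ≈ 0.69 K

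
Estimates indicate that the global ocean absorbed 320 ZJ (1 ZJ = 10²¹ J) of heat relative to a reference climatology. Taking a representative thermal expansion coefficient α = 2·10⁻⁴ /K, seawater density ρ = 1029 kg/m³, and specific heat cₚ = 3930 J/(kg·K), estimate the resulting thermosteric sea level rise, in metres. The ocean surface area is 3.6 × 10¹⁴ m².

Per unit area: Q = 320×10²¹ / (3.6×10¹⁴) ≈ 8.889×10⁸ J/m²
Δh = αQ/(ρcₚ) = 2×10⁻⁴ × 8.889×10⁸ / (1029 × 3930) ≈ 0.043962 m

Δh = 0.044 m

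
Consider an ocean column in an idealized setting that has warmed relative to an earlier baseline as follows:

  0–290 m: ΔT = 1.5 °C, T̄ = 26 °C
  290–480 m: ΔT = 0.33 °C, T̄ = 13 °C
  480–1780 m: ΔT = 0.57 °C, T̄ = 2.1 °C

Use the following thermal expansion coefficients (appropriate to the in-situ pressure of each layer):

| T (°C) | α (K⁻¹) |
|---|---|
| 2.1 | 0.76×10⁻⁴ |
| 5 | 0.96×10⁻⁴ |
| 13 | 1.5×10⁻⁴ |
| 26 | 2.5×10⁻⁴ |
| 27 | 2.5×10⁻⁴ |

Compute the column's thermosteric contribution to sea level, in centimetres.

Δh ≈ 17.4 cm

Layer 1 at 26 °C → α = 2.5×10⁻⁴ K⁻¹
Layer 2 at 13 °C → α = 1.5×10⁻⁴ K⁻¹
Layer 3 at 2.1 °C → α = 0.76×10⁻⁴ K⁻¹
0–290 m: 1.5 × 2.5×10⁻⁴ × 290 = 0.10875 m
290–480 m: 190 × 1.5×10⁻⁴ × 0.33 = 0.009405 m
0.76×10⁻⁴ × 0.57 × 1300 = 0.056316 m
Δh = 0.10875 + 0.009405 + 0.056316 = 0.174471 m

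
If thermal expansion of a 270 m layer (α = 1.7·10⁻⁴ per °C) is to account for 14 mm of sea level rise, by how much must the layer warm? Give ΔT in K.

ΔT ≈ 0.31 K

ΔT = Δh/(αH) = 0.014 / (1.7×10⁻⁴ × 270) ≈ 0.3050 K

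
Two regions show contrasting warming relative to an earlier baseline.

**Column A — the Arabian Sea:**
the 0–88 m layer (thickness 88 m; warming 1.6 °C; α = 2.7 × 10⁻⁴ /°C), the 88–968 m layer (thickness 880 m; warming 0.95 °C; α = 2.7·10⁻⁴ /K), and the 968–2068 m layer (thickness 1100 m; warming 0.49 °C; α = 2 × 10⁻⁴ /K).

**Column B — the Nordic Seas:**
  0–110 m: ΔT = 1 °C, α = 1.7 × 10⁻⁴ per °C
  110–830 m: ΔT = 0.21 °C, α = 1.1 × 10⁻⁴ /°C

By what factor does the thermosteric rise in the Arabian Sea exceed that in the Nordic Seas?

A 88 × 2.7×10⁻⁴ × 1.6 = 0.038016 m
A 880 × 0.95 × 2.7×10⁻⁴ = 0.22572 m
A 968–2068 m: 0.49 × 1100 × 2×10⁻⁴ = 0.10780 m
A total: 0.371536 m
B 1.7×10⁻⁴ × 1 × 110 = 0.01870 m
B Layer 2: 0.21 × 720 × 1.1×10⁻⁴ = 0.016632 m
B total: 0.035332 m
Ratio: 0.371536 / 0.035332 ≈ 10.52

11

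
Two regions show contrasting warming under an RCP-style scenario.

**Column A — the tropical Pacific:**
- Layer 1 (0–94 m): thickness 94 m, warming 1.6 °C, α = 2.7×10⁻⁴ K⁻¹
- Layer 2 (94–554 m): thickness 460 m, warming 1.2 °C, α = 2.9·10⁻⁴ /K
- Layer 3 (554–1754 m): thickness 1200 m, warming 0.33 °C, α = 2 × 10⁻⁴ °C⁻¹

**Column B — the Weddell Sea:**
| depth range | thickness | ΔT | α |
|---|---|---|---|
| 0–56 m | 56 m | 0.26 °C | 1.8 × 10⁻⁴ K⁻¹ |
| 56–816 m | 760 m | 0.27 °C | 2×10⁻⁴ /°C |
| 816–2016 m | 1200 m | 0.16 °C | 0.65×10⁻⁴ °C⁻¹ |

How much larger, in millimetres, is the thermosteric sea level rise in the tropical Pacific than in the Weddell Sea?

224 mm larger

A Layer 1: 1.6 × 2.7×10⁻⁴ × 94 = 0.040608 m
A 1.2 × 460 × 2.9×10⁻⁴ = 0.16008 m
A 2×10⁻⁴ × 0.33 × 1200 = 0.07920 m
A total: 0.279888 m
B 56 × 1.8×10⁻⁴ × 0.26 = 0.0026208 m
B 2×10⁻⁴ × 760 × 0.27 = 0.04104 m
B 816–2016 m: 1200 × 0.16 × 0.65×10⁻⁴ = 0.01248 m
B total: 0.0561408 m
Difference: 0.279888 − 0.0561408 = 0.2237472 m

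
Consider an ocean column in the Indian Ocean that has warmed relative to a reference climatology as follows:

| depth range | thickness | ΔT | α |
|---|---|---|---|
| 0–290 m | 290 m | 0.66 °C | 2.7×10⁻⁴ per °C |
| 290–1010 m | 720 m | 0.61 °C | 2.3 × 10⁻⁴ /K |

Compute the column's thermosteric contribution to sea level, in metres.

0–290 m: 2.7×10⁻⁴ × 290 × 0.66 = 0.051678 m
290–1010 m: 0.61 × 2.3×10⁻⁴ × 720 = 0.101016 m
Δh = 0.051678 + 0.101016 = 0.152694 m ≈ 0.15 m

about 0.15 m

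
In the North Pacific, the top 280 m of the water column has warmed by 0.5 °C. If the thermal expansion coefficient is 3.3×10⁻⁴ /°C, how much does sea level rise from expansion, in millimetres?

Δh = αΔT·H = 3.3×10⁻⁴ × 0.5 × 280 = 0.04620 m

Δh ≈ 46 mm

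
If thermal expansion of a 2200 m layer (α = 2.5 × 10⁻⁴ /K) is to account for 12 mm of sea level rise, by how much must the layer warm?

about 0.0218 °C

ΔT = Δh/(αH) = 0.012 / (2.5×10⁻⁴ × 2200) ≈ 0.02182 °C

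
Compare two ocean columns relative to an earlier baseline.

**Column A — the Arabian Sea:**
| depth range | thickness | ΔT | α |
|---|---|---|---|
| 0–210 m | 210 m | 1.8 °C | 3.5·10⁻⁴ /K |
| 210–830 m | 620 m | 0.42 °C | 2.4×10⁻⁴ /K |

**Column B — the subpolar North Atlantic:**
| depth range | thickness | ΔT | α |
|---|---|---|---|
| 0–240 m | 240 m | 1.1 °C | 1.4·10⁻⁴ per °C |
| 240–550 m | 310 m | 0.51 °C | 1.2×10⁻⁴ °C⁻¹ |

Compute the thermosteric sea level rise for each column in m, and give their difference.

Δh_A ≈ 0.195 m, Δh_B ≈ 0.0559 m; difference ≈ 0.139 m

A 0–210 m: 210 × 1.8 × 3.5×10⁻⁴ = 0.13230 m
A 210–830 m: 0.42 × 2.4×10⁻⁴ × 620 = 0.062496 m
A total: 0.194796 m
B 240 × 1.1 × 1.4×10⁻⁴ = 0.03696 m
B 240–550 m: 310 × 0.51 × 1.2×10⁻⁴ = 0.018972 m
B total: 0.055932 m
Difference: 0.194796 − 0.055932 = 0.138864 m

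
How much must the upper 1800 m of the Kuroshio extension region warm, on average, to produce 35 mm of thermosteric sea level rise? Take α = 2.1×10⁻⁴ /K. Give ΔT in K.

ΔT = Δh/(αH) = 0.035 / (2.1×10⁻⁴ × 1800) ≈ 0.09259 K

ΔT ≈ 0.0926 K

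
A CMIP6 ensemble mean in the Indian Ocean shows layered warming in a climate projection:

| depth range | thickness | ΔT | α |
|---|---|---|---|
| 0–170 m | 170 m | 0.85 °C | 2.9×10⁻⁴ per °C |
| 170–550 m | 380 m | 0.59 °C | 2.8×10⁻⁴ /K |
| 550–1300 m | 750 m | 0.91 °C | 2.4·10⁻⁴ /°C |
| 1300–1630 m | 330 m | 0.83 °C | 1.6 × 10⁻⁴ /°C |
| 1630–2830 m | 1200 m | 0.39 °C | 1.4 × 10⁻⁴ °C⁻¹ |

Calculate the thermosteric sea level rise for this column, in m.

0.38 m

0–170 m: 2.9×10⁻⁴ × 0.85 × 170 = 0.041905 m
380 × 2.8×10⁻⁴ × 0.59 = 0.062776 m
0.91 × 750 × 2.4×10⁻⁴ = 0.16380 m
1.6×10⁻⁴ × 330 × 0.83 = 0.043824 m
Layer 5: 1200 × 0.39 × 1.4×10⁻⁴ = 0.06552 m
Δh = 0.041905 + 0.062776 + 0.16380 + 0.043824 + 0.06552 = 0.377825 m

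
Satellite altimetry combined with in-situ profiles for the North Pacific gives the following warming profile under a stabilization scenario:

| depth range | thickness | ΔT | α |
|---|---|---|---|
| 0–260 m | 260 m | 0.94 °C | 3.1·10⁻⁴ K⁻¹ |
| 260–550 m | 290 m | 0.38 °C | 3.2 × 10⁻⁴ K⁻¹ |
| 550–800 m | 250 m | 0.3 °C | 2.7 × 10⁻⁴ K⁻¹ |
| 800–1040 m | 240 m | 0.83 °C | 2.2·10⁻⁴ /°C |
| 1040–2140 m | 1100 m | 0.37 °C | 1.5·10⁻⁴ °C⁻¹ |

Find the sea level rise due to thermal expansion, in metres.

about 0.24 m

0–260 m: 0.94 × 260 × 3.1×10⁻⁴ = 0.075764 m
260–550 m: 0.38 × 3.2×10⁻⁴ × 290 = 0.035264 m
2.7×10⁻⁴ × 250 × 0.3 = 0.02025 m
Layer 4: 0.83 × 2.2×10⁻⁴ × 240 = 0.043824 m
1.5×10⁻⁴ × 0.37 × 1100 = 0.06105 m
Δh = 0.075764 + 0.035264 + 0.02025 + 0.043824 + 0.06105 = 0.236152 m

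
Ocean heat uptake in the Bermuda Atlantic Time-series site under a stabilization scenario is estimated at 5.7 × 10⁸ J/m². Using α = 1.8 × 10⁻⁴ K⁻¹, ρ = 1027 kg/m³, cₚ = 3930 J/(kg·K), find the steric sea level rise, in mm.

about 25 mm

Δh = αQ/(ρcₚ) = 1.8×10⁻⁴ × 5.7×10⁸ / (1027 × 3930) ≈ 0.025421 m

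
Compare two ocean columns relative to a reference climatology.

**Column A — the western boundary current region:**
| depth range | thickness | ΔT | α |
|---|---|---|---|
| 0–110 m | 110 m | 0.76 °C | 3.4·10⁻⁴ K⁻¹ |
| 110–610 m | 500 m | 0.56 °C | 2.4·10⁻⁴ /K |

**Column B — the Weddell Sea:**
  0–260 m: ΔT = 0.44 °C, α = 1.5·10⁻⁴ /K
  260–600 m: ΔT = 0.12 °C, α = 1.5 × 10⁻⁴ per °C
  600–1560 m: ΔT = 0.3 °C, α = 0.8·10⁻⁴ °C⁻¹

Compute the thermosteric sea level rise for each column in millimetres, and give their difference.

A 0.76 × 110 × 3.4×10⁻⁴ = 0.028424 m
A 0.56 × 2.4×10⁻⁴ × 500 = 0.06720 m
A total: 0.095624 m
B 0–260 m: 0.44 × 1.5×10⁻⁴ × 260 = 0.01716 m
B 1.5×10⁻⁴ × 340 × 0.12 = 0.00612 m
B Layer 3: 960 × 0.3 × 0.8×10⁻⁴ = 0.02304 m
B total: 0.04632 m
Difference: 0.095624 − 0.04632 = 0.049304 m

Δh_A ≈ 95.6 mm, Δh_B ≈ 46.3 mm; difference ≈ 49.3 mm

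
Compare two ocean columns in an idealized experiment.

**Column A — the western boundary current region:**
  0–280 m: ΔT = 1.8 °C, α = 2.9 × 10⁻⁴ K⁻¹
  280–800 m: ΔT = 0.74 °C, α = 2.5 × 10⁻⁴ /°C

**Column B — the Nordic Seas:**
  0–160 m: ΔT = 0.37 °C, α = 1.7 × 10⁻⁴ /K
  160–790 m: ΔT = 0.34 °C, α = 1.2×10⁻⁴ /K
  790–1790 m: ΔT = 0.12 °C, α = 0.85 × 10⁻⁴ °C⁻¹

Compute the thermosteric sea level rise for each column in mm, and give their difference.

A 0–280 m: 280 × 2.9×10⁻⁴ × 1.8 = 0.14616 m
A 280–800 m: 0.74 × 520 × 2.5×10⁻⁴ = 0.09620 m
A total: 0.24236 m
B 0–160 m: 0.37 × 1.7×10⁻⁴ × 160 = 0.010064 m
B 630 × 1.2×10⁻⁴ × 0.34 = 0.025704 m
B 1000 × 0.85×10⁻⁴ × 0.12 = 0.01020 m
B total: 0.045968 m
Difference: 0.24236 − 0.045968 = 0.196392 m

A: 240 mm; B: 46 mm; difference 200 mm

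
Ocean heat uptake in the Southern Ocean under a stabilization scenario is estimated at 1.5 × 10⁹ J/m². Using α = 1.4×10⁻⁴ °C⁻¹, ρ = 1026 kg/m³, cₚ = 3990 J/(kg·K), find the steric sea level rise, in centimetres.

Δh = αQ/(ρcₚ) = 1.4×10⁻⁴ × 1.5×10⁹ / (1026 × 3990) ≈ 0.051298 m

5.1 cm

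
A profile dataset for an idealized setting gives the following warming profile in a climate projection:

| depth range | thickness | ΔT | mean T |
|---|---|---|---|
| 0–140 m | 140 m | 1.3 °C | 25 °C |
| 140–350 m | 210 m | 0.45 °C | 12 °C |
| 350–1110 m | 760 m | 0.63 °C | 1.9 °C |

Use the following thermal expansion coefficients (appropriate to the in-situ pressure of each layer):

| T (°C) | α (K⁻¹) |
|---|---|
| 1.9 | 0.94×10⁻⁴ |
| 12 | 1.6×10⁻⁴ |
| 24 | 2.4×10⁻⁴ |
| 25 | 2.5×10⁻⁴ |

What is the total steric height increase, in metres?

Layer 1 at 25 °C → α = 2.5×10⁻⁴ K⁻¹
Layer 2 at 12 °C → α = 1.6×10⁻⁴ K⁻¹
Layer 3 at 1.9 °C → α = 0.94×10⁻⁴ K⁻¹
Layer 1: 140 × 1.3 × 2.5×10⁻⁴ = 0.04550 m
140–350 m: 210 × 1.6×10⁻⁴ × 0.45 = 0.01512 m
350–1110 m: 760 × 0.63 × 0.94×10⁻⁴ = 0.0450072 m
Δh = 0.04550 + 0.01512 + 0.0450072 = 0.1056272 m

about 0.106 m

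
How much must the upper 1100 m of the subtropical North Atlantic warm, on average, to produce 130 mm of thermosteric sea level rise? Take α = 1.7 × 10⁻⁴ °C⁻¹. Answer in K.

ΔT = Δh/(αH) = 0.13 / (1.7×10⁻⁴ × 1100) ≈ 0.6952 K

0.695 K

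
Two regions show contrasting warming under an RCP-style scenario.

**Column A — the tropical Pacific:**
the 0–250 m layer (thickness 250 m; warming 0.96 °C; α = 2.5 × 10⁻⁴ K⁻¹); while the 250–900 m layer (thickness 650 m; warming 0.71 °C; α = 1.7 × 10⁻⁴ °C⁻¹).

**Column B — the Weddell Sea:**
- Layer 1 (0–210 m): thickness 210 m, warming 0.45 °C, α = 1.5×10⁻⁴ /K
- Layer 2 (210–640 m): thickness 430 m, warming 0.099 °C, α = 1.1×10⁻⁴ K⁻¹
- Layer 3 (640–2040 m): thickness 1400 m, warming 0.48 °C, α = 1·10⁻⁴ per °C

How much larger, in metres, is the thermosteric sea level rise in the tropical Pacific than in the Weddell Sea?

A 0–250 m: 0.96 × 2.5×10⁻⁴ × 250 = 0.06000 m
A Layer 2: 1.7×10⁻⁴ × 650 × 0.71 = 0.078455 m
A total: 0.138455 m
B 210 × 0.45 × 1.5×10⁻⁴ = 0.014175 m
B Layer 2: 0.099 × 1.1×10⁻⁴ × 430 = 0.0046827 m
B Layer 3: 1400 × 0.48 × 1×10⁻⁴ = 0.06720 m
B total: 0.0860577 m
Difference: 0.138455 − 0.0860577 = 0.0523973 m

0.052 m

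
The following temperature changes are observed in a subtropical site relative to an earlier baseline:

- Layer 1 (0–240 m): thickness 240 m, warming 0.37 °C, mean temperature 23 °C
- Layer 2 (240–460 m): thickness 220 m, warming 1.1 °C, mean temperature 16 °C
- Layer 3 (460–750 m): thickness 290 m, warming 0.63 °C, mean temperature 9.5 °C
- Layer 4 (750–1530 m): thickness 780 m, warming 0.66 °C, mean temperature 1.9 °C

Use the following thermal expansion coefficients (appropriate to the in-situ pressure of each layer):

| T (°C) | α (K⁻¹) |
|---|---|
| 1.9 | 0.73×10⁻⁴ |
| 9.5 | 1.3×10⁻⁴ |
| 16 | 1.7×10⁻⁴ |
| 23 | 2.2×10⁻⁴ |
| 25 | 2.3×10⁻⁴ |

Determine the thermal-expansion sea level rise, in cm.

Layer 1 at 23 °C → α = 2.2×10⁻⁴ K⁻¹
Layer 2 at 16 °C → α = 1.7×10⁻⁴ K⁻¹
Layer 3 at 9.5 °C → α = 1.3×10⁻⁴ K⁻¹
Layer 4 at 1.9 °C → α = 0.73×10⁻⁴ K⁻¹
0–240 m: 0.37 × 240 × 2.2×10⁻⁴ = 0.019536 m
1.7×10⁻⁴ × 220 × 1.1 = 0.04114 m
460–750 m: 0.63 × 290 × 1.3×10⁻⁴ = 0.023751 m
750–1530 m: 780 × 0.73×10⁻⁴ × 0.66 = 0.0375804 m
Δh = 0.019536 + 0.04114 + 0.023751 + 0.0375804 = 0.1220074 m ≈ 12.2 cm

about 12.2 cm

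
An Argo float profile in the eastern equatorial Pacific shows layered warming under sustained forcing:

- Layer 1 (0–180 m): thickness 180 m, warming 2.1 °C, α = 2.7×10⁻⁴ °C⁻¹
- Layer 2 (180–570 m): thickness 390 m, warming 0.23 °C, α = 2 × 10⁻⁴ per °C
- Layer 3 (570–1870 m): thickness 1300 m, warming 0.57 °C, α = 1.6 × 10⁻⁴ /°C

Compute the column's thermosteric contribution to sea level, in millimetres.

2.1 × 180 × 2.7×10⁻⁴ = 0.10206 m
180–570 m: 390 × 0.23 × 2×10⁻⁴ = 0.01794 m
1300 × 0.57 × 1.6×10⁻⁴ = 0.11856 m
Δh = 0.10206 + 0.01794 + 0.11856 = 0.23856 m

Δh = 239 mm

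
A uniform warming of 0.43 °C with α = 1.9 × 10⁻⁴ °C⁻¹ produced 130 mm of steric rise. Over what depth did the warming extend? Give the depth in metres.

about 1590 m

H = Δh/(αΔT) = 0.13 / (1.9×10⁻⁴ × 0.43) ≈ 1591 m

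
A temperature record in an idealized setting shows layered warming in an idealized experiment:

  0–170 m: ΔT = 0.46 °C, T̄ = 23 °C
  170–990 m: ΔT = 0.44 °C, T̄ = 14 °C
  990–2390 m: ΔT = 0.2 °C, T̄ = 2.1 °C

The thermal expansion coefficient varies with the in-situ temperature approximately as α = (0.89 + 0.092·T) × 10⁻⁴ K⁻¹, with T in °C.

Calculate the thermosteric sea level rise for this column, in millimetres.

about 130 mm

Layer 1: α = (0.89 + 0.092×23)×10⁻⁴ = 3.006×10⁻⁴ K⁻¹
Layer 2: α = (0.89 + 0.092×14)×10⁻⁴ = 2.178×10⁻⁴ K⁻¹
Layer 3: α = (0.89 + 0.092×2.1)×10⁻⁴ = 1.0832×10⁻⁴ K⁻¹
3.006×10⁻⁴ × 170 × 0.46 = 0.02350692 m
820 × 0.44 × 2.178×10⁻⁴ = 0.07858224 m
Layer 3: 0.2 × 1.0832×10⁻⁴ × 1400 = 0.0303296 m
Δh = 0.02350692 + 0.07858224 + 0.0303296 = 0.13241876 m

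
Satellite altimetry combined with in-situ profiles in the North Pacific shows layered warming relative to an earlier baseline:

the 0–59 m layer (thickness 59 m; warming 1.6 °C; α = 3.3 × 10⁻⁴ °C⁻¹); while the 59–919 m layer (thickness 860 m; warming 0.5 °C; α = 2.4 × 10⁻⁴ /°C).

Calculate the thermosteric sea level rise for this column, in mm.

Δh ≈ 134 mm

0–59 m: 3.3×10⁻⁴ × 59 × 1.6 = 0.031152 m
0.5 × 860 × 2.4×10⁻⁴ = 0.10320 m
Δh = 0.031152 + 0.10320 = 0.134352 m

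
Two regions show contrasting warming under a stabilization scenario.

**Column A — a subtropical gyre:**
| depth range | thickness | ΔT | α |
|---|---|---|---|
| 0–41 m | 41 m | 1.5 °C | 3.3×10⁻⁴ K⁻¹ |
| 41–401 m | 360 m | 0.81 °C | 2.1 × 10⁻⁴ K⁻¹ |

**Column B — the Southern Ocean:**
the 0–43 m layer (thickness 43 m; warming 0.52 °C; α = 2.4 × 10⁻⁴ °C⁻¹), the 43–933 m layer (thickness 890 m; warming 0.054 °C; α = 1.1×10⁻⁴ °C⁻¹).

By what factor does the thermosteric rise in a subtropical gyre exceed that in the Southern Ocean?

≈ 7.7×

A 0–41 m: 3.3×10⁻⁴ × 41 × 1.5 = 0.020295 m
A 360 × 0.81 × 2.1×10⁻⁴ = 0.061236 m
A total: 0.081531 m
B Layer 1: 43 × 2.4×10⁻⁴ × 0.52 = 0.0053664 m
B Layer 2: 1.1×10⁻⁴ × 890 × 0.054 = 0.0052866 m
B total: 0.010653 m
Ratio: 0.081531 / 0.010653 ≈ 7.653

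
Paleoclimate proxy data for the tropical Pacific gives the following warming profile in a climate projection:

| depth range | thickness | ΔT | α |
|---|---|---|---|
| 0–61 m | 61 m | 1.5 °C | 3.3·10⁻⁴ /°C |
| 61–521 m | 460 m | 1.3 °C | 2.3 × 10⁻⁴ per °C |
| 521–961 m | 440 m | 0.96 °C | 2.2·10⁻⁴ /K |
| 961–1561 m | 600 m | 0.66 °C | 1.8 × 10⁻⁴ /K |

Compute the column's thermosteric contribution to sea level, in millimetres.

Layer 1: 3.3×10⁻⁴ × 1.5 × 61 = 0.030195 m
Layer 2: 460 × 1.3 × 2.3×10⁻⁴ = 0.13754 m
521–961 m: 2.2×10⁻⁴ × 0.96 × 440 = 0.092928 m
961–1561 m: 0.66 × 1.8×10⁻⁴ × 600 = 0.07128 m
Δh = 0.030195 + 0.13754 + 0.092928 + 0.07128 = 0.331943 m

about 332 mm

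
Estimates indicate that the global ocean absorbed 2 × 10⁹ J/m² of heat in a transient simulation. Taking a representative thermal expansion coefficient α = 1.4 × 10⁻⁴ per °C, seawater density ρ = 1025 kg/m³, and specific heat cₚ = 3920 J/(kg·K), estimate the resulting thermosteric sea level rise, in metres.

0.070 m of thermosteric rise

Δh = αQ/(ρcₚ) = 1.4×10⁻⁴ × 2×10⁹ / (1025 × 3920) ≈ 0.069686 m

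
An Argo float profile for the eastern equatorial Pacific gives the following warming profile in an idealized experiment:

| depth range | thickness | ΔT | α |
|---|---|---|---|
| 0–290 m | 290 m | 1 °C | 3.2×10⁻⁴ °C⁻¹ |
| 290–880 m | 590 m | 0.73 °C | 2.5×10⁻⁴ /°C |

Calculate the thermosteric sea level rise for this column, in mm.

0–290 m: 290 × 1 × 3.2×10⁻⁴ = 0.09280 m
290–880 m: 2.5×10⁻⁴ × 590 × 0.73 = 0.107675 m
Δh = 0.09280 + 0.107675 = 0.200475 m ≈ 200 mm

Δh = 200 mm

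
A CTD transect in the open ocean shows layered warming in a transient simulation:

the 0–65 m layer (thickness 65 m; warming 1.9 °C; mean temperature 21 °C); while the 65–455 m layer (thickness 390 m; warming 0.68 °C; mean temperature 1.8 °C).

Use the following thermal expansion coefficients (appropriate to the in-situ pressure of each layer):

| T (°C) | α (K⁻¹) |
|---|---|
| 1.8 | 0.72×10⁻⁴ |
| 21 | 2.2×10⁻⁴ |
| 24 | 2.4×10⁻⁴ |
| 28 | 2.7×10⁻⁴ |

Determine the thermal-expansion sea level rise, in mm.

46.3 mm of thermosteric rise

Layer 1 at 21 °C → α = 2.2×10⁻⁴ K⁻¹
Layer 2 at 1.8 °C → α = 0.72×10⁻⁴ K⁻¹
0–65 m: 2.2×10⁻⁴ × 65 × 1.9 = 0.02717 m
0.68 × 0.72×10⁻⁴ × 390 = 0.0190944 m
Δh = 0.02717 + 0.0190944 = 0.0462644 m ≈ 46.3 mm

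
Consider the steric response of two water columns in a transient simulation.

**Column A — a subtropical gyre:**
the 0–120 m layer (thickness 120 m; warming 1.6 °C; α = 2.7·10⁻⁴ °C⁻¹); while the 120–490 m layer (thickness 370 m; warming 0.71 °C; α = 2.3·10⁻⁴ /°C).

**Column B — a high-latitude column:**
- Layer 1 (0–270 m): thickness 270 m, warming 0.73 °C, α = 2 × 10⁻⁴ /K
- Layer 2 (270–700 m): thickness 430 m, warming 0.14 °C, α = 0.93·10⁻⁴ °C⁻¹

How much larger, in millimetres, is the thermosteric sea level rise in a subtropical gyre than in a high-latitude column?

A 1.6 × 120 × 2.7×10⁻⁴ = 0.05184 m
A 2.3×10⁻⁴ × 370 × 0.71 = 0.060421 m
A total: 0.112261 m
B 2×10⁻⁴ × 270 × 0.73 = 0.03942 m
B 0.14 × 0.93×10⁻⁴ × 430 = 0.0055986 m
B total: 0.0450186 m
Difference: 0.112261 − 0.0450186 = 0.0672424 m

67 mm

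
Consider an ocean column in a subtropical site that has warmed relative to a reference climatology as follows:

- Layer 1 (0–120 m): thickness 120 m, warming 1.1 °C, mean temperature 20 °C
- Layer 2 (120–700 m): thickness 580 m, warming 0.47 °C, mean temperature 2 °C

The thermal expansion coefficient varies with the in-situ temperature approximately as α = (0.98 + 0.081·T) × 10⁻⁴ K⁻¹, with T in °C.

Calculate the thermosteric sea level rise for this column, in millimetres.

Layer 1: α = (0.98 + 0.081×20)×10⁻⁴ = 2.6×10⁻⁴ K⁻¹
Layer 2: α = (0.98 + 0.081×2)×10⁻⁴ = 1.142×10⁻⁴ K⁻¹
2.6×10⁻⁴ × 1.1 × 120 = 0.03432 m
0.47 × 580 × 1.142×10⁻⁴ = 0.03113092 m
Δh = 0.03432 + 0.03113092 = 0.06545092 m

65.5 mm of thermosteric rise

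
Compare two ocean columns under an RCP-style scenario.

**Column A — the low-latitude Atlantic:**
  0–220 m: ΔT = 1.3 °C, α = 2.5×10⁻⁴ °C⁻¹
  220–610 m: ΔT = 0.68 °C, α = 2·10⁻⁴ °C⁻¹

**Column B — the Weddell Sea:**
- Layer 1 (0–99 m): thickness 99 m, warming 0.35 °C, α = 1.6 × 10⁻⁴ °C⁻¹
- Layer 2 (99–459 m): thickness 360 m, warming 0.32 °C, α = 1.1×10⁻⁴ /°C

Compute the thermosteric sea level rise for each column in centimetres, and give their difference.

Δh_A ≈ 12.5 cm, Δh_B ≈ 1.82 cm; difference ≈ 10.6 cm

A 0–220 m: 2.5×10⁻⁴ × 220 × 1.3 = 0.07150 m
A Layer 2: 0.68 × 390 × 2×10⁻⁴ = 0.05304 m
A total: 0.12454 m
B Layer 1: 99 × 0.35 × 1.6×10⁻⁴ = 0.005544 m
B 99–459 m: 1.1×10⁻⁴ × 0.32 × 360 = 0.012672 m
B total: 0.018216 m
Difference: 0.12454 − 0.018216 = 0.106324 m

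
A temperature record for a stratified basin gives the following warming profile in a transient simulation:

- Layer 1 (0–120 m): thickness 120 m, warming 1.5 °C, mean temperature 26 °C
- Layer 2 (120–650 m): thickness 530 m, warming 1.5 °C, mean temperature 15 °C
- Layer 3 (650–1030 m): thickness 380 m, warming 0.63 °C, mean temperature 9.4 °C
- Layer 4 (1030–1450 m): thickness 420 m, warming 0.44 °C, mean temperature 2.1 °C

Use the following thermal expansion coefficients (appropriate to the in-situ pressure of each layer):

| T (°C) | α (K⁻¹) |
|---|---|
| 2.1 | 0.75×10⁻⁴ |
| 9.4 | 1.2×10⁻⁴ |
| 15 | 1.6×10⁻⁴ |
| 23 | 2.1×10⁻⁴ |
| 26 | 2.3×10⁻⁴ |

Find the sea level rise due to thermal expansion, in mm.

Layer 1 at 26 °C → α = 2.3×10⁻⁴ K⁻¹
Layer 2 at 15 °C → α = 1.6×10⁻⁴ K⁻¹
Layer 3 at 9.4 °C → α = 1.2×10⁻⁴ K⁻¹
Layer 4 at 2.1 °C → α = 0.75×10⁻⁴ K⁻¹
2.3×10⁻⁴ × 1.5 × 120 = 0.04140 m
120–650 m: 530 × 1.6×10⁻⁴ × 1.5 = 0.12720 m
0.63 × 380 × 1.2×10⁻⁴ = 0.028728 m
Layer 4: 420 × 0.44 × 0.75×10⁻⁴ = 0.01386 m
Δh = 0.04140 + 0.12720 + 0.028728 + 0.01386 = 0.211188 m

Δh ≈ 211 mm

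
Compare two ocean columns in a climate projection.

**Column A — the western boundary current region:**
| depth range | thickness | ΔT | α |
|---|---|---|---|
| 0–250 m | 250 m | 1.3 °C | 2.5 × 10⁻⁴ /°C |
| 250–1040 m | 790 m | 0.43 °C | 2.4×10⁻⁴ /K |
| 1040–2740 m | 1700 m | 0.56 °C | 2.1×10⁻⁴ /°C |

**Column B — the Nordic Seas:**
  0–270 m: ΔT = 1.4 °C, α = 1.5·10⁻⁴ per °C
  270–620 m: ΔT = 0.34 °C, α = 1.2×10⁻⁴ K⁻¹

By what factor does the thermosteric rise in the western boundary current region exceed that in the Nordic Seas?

A Layer 1: 2.5×10⁻⁴ × 250 × 1.3 = 0.08125 m
A Layer 2: 790 × 0.43 × 2.4×10⁻⁴ = 0.081528 m
A Layer 3: 0.56 × 1700 × 2.1×10⁻⁴ = 0.19992 m
A total: 0.362698 m
B Layer 1: 270 × 1.4 × 1.5×10⁻⁴ = 0.05670 m
B 1.2×10⁻⁴ × 350 × 0.34 = 0.01428 m
B total: 0.07098 m
Ratio: 0.362698 / 0.07098 ≈ 5.110

≈ 5.1×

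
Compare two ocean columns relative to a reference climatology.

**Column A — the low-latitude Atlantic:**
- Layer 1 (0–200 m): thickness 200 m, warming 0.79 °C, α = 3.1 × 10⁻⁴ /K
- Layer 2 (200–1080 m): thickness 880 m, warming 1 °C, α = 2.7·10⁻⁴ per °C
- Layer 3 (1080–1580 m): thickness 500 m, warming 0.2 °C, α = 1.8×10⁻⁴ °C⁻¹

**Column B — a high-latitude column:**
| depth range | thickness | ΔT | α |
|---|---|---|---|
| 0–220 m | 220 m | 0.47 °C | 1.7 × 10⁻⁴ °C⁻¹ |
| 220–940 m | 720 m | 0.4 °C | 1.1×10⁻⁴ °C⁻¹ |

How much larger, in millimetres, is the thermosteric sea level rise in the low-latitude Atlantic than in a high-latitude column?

Δh_A − Δh_B ≈ 260 mm

A 0–200 m: 0.79 × 200 × 3.1×10⁻⁴ = 0.04898 m
A Layer 2: 1 × 2.7×10⁻⁴ × 880 = 0.23760 m
A 1080–1580 m: 1.8×10⁻⁴ × 0.2 × 500 = 0.01800 m
A total: 0.30458 m
B Layer 1: 0.47 × 220 × 1.7×10⁻⁴ = 0.017578 m
B Layer 2: 720 × 0.4 × 1.1×10⁻⁴ = 0.03168 m
B total: 0.049258 m
Difference: 0.30458 − 0.049258 = 0.255322 m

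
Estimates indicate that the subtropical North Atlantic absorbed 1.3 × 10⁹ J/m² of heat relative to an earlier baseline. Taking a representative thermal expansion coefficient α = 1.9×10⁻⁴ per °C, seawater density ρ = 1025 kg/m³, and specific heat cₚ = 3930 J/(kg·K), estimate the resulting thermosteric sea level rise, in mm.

Δh = 61 mm

Δh = αQ/(ρcₚ) = 1.9×10⁻⁴ × 1.3×10⁹ / (1025 × 3930) ≈ 0.061317 m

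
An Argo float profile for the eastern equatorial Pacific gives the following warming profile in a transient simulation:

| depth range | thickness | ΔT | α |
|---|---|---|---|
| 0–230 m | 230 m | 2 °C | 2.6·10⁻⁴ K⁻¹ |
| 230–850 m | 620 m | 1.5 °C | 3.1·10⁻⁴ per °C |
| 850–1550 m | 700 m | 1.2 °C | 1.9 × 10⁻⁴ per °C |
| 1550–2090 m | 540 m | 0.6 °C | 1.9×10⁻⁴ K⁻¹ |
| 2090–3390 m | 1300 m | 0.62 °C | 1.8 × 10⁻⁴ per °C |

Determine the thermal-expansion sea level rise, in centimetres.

0–230 m: 2.6×10⁻⁴ × 2 × 230 = 0.11960 m
3.1×10⁻⁴ × 1.5 × 620 = 0.28830 m
Layer 3: 700 × 1.9×10⁻⁴ × 1.2 = 0.15960 m
1550–2090 m: 0.6 × 1.9×10⁻⁴ × 540 = 0.06156 m
1.8×10⁻⁴ × 0.62 × 1300 = 0.14508 m
Δh = 0.11960 + 0.28830 + 0.15960 + 0.06156 + 0.14508 = 0.77414 m ≈ 77.4 cm

Δh = 77.4 cm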